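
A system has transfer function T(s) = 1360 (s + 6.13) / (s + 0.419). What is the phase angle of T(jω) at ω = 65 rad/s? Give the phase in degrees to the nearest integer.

-5°

∠(j65 + 6.13) = arctan(65/6.13) = 84.61°
∠(j65 + 0.419) = arctan(65/0.419) = 89.63°
∠T(j65) = 84.61° − 89.63° = -5.02°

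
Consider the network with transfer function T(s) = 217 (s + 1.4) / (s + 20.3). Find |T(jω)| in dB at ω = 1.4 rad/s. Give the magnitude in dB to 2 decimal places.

|j1.4 + 1.4| = √(1.4² + 1.4²) = 1.98
|j1.4 + 20.3| = √(1.4² + 20.3²) = 20.35
|T(j1.4)| = 217 × 1.98 / 20.35 = 21.114
20 log₁₀(21.114) = 26.492 dB

26.49 dB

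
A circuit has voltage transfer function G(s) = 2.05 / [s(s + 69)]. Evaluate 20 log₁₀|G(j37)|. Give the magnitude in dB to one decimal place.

-63.0 dB

|j37 + 69| = √(37² + 69²) = 78.29
|j37| = 37
|G(j37)| = 2.05 / (78.29 × 37) = 0.00070766
20 log₁₀(0.00070766) = -63.00 dB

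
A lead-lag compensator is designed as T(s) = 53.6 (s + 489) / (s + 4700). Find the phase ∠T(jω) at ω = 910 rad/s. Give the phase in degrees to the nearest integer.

51°

∠(j910 + 489) = arctan(910/489) = 61.75°
∠(j910 + 4700) = arctan(910/4700) = 10.96°
∠T(j910) = 61.75° − 10.96° = 50.79°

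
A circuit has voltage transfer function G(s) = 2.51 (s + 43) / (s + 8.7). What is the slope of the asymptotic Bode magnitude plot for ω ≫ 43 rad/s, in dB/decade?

0 dB/decade

With 1 zero and 1 pole, the high-frequency asymptotic slope is 20 × (1 − 1) = 0 dB/decade.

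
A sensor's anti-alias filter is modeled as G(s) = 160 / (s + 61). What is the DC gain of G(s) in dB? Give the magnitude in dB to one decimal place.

8.4 dB

G(0) = 160 / 61 = 2.623
20 log₁₀(2.623) = 8.38 dB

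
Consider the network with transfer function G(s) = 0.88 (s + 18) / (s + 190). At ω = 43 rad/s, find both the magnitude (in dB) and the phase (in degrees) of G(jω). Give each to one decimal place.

|G| = -13.5 dB, ∠G = 54.5°

|j43 + 18| = √(43² + 18²) = 46.62
|j43 + 190| = √(43² + 190²) = 194.8
|G(j43)| = 0.88 × 46.62 / 194.8 = 0.21058
20 log₁₀(0.21058) = -13.53 dB
∠(j43 + 18) = arctan(43/18) = 67.29°
∠(j43 + 190) = arctan(43/190) = 12.75°
∠G(j43) = 67.29° − 12.75° = 54.53°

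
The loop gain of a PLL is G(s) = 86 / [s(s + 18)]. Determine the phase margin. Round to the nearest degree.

76°

Gain crossover: |G(jω)| = 1 at ω ≈ 4.63 rad/s.
∠G(j4.63) = −90° − arctan(4.63/18) ≈ -104.42°
PM = 180° + (-104.42°) = 75.58°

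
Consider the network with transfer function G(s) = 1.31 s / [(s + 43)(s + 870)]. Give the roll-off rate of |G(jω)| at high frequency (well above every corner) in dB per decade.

-20 dB/decade

With 1 zero and 2 poles, the high-frequency asymptotic slope is 20 × (1 − 2) = -20 dB/decade.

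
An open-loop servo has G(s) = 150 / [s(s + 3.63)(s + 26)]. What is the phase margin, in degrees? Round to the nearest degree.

Gain crossover: |G(jω)| = 1 at ω ≈ 1.47 rad s⁻¹.
∠G(j1.47) = −90° − arctan(1.47/3.63) − arctan(1.47/26) ≈ -115.29°
PM = 180° + (-115.29°) = 64.71°

65°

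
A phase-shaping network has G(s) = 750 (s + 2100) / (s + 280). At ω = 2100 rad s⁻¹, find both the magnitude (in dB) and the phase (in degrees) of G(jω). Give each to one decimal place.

|j2100 + 2100| = √(2100² + 2100²) = 2970
|j2100 + 280| = √(2100² + 280²) = 2119
|G(j2100)| = 750 × 2970 / 2119 = 1051.4
20 log₁₀(1051.4) = 60.43 dB
∠(j2100 + 2100) = arctan(2100/2100) = 45.00°
∠(j2100 + 280) = arctan(2100/280) = 82.41°
∠G(j2100) = 45.00° − 82.41° = -37.41°

|G| = 60.4 dB, ∠G = -37.4°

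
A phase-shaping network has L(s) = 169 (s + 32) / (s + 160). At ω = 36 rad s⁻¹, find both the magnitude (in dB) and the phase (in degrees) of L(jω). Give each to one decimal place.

|L| = 33.9 dB, ∠L = 35.7°

|j36 + 32| = √(36² + 32²) = 48.17
|j36 + 160| = √(36² + 160²) = 164
|L(j36)| = 169 × 48.17 / 164 = 49.635
20 log₁₀(49.635) = 33.92 dB
∠(j36 + 32) = arctan(36/32) = 48.37°
∠(j36 + 160) = arctan(36/160) = 12.68°
∠L(j36) = 48.37° − 12.68° = 35.69°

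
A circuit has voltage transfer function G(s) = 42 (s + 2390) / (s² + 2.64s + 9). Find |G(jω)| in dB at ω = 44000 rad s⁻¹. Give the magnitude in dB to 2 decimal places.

-60.39 dB

|j44000 + 2390| = √(44000² + 2390²) = 4.406e+04
|(j44000)² + 2.64(j44000) + 9| = |-1.936e+09 + j1.1616e+05| = 1.936e+09
|G(j44000)| = 42 × 4.406e+04 / 1.936e+09 = 0.00095595
20 log₁₀(0.00095595) = -60.391 dB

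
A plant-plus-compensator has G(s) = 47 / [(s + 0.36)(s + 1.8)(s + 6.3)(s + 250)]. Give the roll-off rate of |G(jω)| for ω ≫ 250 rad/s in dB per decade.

With 0 zeros and 4 poles, the high-frequency asymptotic slope is 20 × (0 − 4) = -80 dB/decade.

-80 dB/decade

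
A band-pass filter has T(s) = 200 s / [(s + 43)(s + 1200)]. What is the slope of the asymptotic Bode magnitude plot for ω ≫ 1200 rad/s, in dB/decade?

-20 dB/decade

With 1 zero and 2 poles, the high-frequency asymptotic slope is 20 × (1 − 2) = -20 dB/decade.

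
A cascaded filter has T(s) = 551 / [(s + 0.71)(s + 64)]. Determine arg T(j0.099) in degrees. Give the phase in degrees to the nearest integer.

∠(j0.099 + 0.71) = arctan(0.099/0.71) = 7.94°
∠(j0.099 + 64) = arctan(0.099/64) = 0.09°
∠T(j0.099) = − (7.94° + 0.09°) = -8.03°

-8°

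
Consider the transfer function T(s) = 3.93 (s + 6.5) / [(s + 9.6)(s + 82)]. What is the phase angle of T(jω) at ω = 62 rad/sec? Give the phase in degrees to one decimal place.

∠(j62 + 6.5) = arctan(62/6.5) = 84.02°
∠(j62 + 9.6) = arctan(62/9.6) = 81.20°
∠(j62 + 82) = arctan(62/82) = 37.09°
∠T(j62) = 84.02° − (81.20° + 37.09°) = -34.28°

-34.3 deg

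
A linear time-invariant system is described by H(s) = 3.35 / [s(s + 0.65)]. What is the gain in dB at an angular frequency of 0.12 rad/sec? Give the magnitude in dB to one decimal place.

32.5 dB

|j0.12 + 0.65| = √(0.12² + 0.65²) = 0.661
|j0.12| = 0.12
|H(j0.12)| = 3.35 / (0.661 × 0.12) = 42.235
20 log₁₀(42.235) = 32.51 dB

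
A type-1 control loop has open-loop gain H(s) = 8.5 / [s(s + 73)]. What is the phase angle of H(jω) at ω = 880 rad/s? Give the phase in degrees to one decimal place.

-175.3 deg

∠(j880 + 73) = arctan(880/73) = 85.26°
∠(j880) = 90.00°
∠H(j880) = − (85.26° + 90.00°) = -175.26°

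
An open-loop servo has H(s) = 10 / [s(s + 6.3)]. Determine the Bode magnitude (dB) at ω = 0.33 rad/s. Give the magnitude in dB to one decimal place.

|j0.33 + 6.3| = √(0.33² + 6.3²) = 6.309
|j0.33| = 0.33
|H(j0.33)| = 10 / (6.309 × 0.33) = 4.8034
20 log₁₀(4.8034) = 13.63 dB

13.6 dB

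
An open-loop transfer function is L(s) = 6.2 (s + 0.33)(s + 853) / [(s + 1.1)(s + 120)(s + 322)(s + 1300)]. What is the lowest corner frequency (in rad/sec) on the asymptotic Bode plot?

0.33 rad/sec

Break frequencies occur at each pole and zero magnitude: 0.33 rad/sec, 1.1 rad/sec, 120 rad/sec, 322 rad/sec, 853 rad/sec, 1300 rad/sec.
The lowest is 0.33 rad/sec.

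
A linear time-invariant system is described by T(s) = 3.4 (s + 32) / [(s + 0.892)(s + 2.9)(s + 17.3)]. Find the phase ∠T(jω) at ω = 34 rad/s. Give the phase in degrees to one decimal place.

-189.9°

∠(j34 + 32) = arctan(34/32) = 46.74°
∠(j34 + 0.892) = arctan(34/0.892) = 88.50°
∠(j34 + 2.9) = arctan(34/2.9) = 85.12°
∠(j34 + 17.3) = arctan(34/17.3) = 63.03°
∠T(j34) = 46.74° − (88.50° + 85.12° + 63.03°) = -189.92°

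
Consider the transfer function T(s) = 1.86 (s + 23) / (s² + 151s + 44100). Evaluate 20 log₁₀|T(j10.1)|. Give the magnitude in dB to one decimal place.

|j10.1 + 23| = √(10.1² + 23²) = 25.12
|(j10.1)² + 151(j10.1) + 44100| = |43998 + j1525.1| = 4.402e+04
|T(j10.1)| = 1.86 × 25.12 / 4.402e+04 = 0.0010613
20 log₁₀(0.0010613) = -59.48 dB

-59.5 dB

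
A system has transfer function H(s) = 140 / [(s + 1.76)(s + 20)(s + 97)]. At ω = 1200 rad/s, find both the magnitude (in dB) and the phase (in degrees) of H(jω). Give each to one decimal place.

|j1200 + 1.76| = √(1200² + 1.76²) = 1200
|j1200 + 20| = √(1200² + 20²) = 1200
|j1200 + 97| = √(1200² + 97²) = 1204
|H(j1200)| = 140 / (1200 × 1200 × 1204) = 8.0744e-08
20 log₁₀(8.0744e-08) = -141.86 dB
∠(j1200 + 1.76) = arctan(1200/1.76) = 89.92°
∠(j1200 + 20) = arctan(1200/20) = 89.05°
∠(j1200 + 97) = arctan(1200/97) = 85.38°
∠H(j1200) = − (89.92° + 89.05° + 85.38°) = -264.34°

|H| = -141.9 dB, ∠H = -264.3°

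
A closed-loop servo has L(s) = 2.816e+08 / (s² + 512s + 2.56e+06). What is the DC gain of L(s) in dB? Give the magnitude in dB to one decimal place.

L(0) = 2.816e+08 / 2.56e+06 = 110
20 log₁₀(110) = 40.83 dB

40.8 dB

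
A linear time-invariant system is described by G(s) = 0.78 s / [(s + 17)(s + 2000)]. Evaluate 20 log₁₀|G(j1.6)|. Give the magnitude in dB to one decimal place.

|j1.6| = 1.6
|j1.6 + 17| = √(1.6² + 17²) = 17.08
|j1.6 + 2000| = √(1.6² + 2000²) = 2000
|G(j1.6)| = 0.78 × 1.6 / (17.08 × 2000) = 3.6544e-05
20 log₁₀(3.6544e-05) = -88.74 dB

-88.7 dB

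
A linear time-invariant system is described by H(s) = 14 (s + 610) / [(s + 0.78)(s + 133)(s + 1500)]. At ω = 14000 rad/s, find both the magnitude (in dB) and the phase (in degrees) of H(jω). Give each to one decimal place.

|j14000 + 610| = √(14000² + 610²) = 1.401e+04
|j14000 + 0.78| = √(14000² + 0.78²) = 1.4e+04
|j14000 + 133| = √(14000² + 133²) = 1.4e+04
|j14000 + 1500| = √(14000² + 1500²) = 1.408e+04
|H(j14000)| = 14 × 1.401e+04 / (1.4e+04 × 1.4e+04 × 1.408e+04) = 7.1086e-08
20 log₁₀(7.1086e-08) = -142.96 dB
∠(j14000 + 610) = arctan(14000/610) = 87.51°
∠(j14000 + 0.78) = arctan(14000/0.78) = 90.00°
∠(j14000 + 133) = arctan(14000/133) = 89.46°
∠(j14000 + 1500) = arctan(14000/1500) = 83.88°
∠H(j14000) = 87.51° − (90.00° + 89.46° + 83.88°) = -175.83°

|H| = -143.0 dB, ∠H = -175.8°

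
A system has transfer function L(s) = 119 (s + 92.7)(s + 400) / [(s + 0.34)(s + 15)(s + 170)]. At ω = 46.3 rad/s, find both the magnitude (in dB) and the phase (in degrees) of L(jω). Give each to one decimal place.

|j46.3 + 92.7| = √(46.3² + 92.7²) = 103.6
|j46.3 + 400| = √(46.3² + 400²) = 402.7
|j46.3 + 0.34| = √(46.3² + 0.34²) = 46.3
|j46.3 + 15| = √(46.3² + 15²) = 48.67
|j46.3 + 170| = √(46.3² + 170²) = 176.2
|L(j46.3)| = 119 × 103.6 × 402.7 / (46.3 × 48.67 × 176.2) = 12.506
20 log₁₀(12.506) = 21.94 dB
∠(j46.3 + 92.7) = arctan(46.3/92.7) = 26.54°
∠(j46.3 + 400) = arctan(46.3/400) = 6.60°
∠(j46.3 + 0.34) = arctan(46.3/0.34) = 89.58°
∠(j46.3 + 15) = arctan(46.3/15) = 72.05°
∠(j46.3 + 170) = arctan(46.3/170) = 15.24°
∠L(j46.3) = 26.54° + 6.60° − (89.58° + 72.05° + 15.24°) = -143.72°

|L| = 21.9 dB, ∠L = -143.7°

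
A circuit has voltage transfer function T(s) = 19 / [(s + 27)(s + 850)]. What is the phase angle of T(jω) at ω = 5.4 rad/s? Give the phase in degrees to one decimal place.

∠(j5.4 + 27) = arctan(5.4/27) = 11.31°
∠(j5.4 + 850) = arctan(5.4/850) = 0.36°
∠T(j5.4) = − (11.31° + 0.36°) = -11.67°

-11.7 deg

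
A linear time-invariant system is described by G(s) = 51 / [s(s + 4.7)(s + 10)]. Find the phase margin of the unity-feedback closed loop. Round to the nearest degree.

Gain crossover: |G(jω)| = 1 at ω ≈ 1.05 rad s⁻¹.
∠G(j1.05) = −90° − arctan(1.05/4.7) − arctan(1.05/10) ≈ -108.64°
PM = 180° + (-108.64°) = 71.36°

71°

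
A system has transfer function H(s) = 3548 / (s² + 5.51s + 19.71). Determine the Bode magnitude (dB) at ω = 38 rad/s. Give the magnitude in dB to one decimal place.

7.8 dB

|(j38)² + 5.51(j38) + 19.71| = |-1424.3 + j209.38| = 1440
|H(j38)| = 3548 / 1440 = 2.4646
20 log₁₀(2.4646) = 7.83 dB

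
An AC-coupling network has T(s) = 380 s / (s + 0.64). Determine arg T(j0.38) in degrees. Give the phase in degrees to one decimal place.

∠(j0.38) = 90.00°
∠(j0.38 + 0.64) = arctan(0.38/0.64) = 30.70°
∠T(j0.38) = 90.00° − 30.70° = 59.30°

59.3 deg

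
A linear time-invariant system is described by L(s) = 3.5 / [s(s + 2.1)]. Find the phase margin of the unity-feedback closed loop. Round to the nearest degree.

Gain crossover: |L(jω)| = 1 at ω ≈ 1.39 rad/s.
∠L(j1.39) = −90° − arctan(1.39/2.1) ≈ -123.50°
PM = 180° + (-123.50°) = 56.50°

57°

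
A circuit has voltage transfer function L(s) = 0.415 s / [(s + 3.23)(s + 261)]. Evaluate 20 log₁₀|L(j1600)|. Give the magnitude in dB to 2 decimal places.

-71.84 dB

|j1600| = 1600
|j1600 + 3.23| = √(1600² + 3.23²) = 1600
|j1600 + 261| = √(1600² + 261²) = 1621
|L(j1600)| = 0.415 × 1600 / (1600 × 1621) = 0.00025599
20 log₁₀(0.00025599) = -71.836 dB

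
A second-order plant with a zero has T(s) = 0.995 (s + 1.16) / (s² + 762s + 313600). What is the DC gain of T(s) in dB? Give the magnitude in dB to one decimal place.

-108.7 dB

T(0) = 0.995 × 1.16 / 313600 = 3.6805e-06
20 log₁₀(3.6805e-06) = -108.68 dB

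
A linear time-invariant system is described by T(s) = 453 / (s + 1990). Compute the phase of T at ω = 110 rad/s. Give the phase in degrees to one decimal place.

-3.2°

∠(j110 + 1990) = arctan(110/1990) = 3.16°
∠T(j110) = −3.16° = -3.16°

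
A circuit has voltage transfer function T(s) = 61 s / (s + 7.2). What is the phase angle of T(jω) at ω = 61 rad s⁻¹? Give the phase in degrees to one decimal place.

∠(j61) = 90.00°
∠(j61 + 7.2) = arctan(61/7.2) = 83.27°
∠T(j61) = 90.00° − 83.27° = 6.73°

6.7 deg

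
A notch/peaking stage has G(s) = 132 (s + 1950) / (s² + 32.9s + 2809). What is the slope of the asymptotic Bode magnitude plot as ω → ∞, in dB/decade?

-20 dB/decade

With 1 zero and 2 poles, the high-frequency asymptotic slope is 20 × (1 − 2) = -20 dB/decade.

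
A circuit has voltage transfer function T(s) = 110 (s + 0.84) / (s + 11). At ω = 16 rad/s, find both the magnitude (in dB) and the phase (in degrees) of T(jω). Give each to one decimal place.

|j16 + 0.84| = √(16² + 0.84²) = 16.02
|j16 + 11| = √(16² + 11²) = 19.42
|T(j16)| = 110 × 16.02 / 19.42 = 90.769
20 log₁₀(90.769) = 39.16 dB
∠(j16 + 0.84) = arctan(16/0.84) = 86.99°
∠(j16 + 11) = arctan(16/11) = 55.49°
∠T(j16) = 86.99° − 55.49° = 31.50°

|T| = 39.2 dB, ∠T = 31.5°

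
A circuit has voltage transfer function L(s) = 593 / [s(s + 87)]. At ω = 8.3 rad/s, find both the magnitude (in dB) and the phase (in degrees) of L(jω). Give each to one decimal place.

|j8.3 + 87| = √(8.3² + 87²) = 87.4
|j8.3| = 8.3
|L(j8.3)| = 593 / (87.4 × 8.3) = 0.8175
20 log₁₀(0.8175) = -1.75 dB
∠(j8.3 + 87) = arctan(8.3/87) = 5.45°
∠(j8.3) = 90.00°
∠L(j8.3) = − (5.45° + 90.00°) = -95.45°

|L| = -1.8 dB, ∠L = -95.4°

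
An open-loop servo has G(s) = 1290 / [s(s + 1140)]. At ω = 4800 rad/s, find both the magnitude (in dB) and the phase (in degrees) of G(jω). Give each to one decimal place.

|G| = -85.3 dB, ∠G = -166.6°

|j4800 + 1140| = √(4800² + 1140²) = 4934
|j4800| = 4800
|G(j4800)| = 1290 / (4934 × 4800) = 5.4474e-05
20 log₁₀(5.4474e-05) = -85.28 dB
∠(j4800 + 1140) = arctan(4800/1140) = 76.64°
∠(j4800) = 90.00°
∠G(j4800) = − (76.64° + 90.00°) = -166.64°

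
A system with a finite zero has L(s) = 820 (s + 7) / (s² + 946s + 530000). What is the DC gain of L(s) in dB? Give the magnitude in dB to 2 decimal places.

L(0) = 820 × 7 / 530000 = 0.01083
20 log₁₀(0.01083) = -39.307 dB

-39.31 dB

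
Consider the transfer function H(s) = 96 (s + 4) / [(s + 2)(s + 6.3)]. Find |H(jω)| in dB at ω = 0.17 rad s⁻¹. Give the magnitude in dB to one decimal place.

|j0.17 + 4| = √(0.17² + 4²) = 4.004
|j0.17 + 2| = √(0.17² + 2²) = 2.007
|j0.17 + 6.3| = √(0.17² + 6.3²) = 6.302
|H(j0.17)| = 96 × 4.004 / (2.007 × 6.302) = 30.383
20 log₁₀(30.383) = 29.65 dB

29.7 dB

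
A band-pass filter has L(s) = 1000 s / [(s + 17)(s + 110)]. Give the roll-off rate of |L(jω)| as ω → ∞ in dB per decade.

-20 dB/decade

With 1 zero and 2 poles, the high-frequency asymptotic slope is 20 × (1 − 2) = -20 dB/decade.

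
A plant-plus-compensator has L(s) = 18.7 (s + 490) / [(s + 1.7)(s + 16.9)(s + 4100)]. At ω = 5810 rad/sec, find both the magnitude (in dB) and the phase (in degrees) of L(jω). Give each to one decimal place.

|L| = -126.9 dB, ∠L = -149.4°

|j5810 + 490| = √(5810² + 490²) = 5831
|j5810 + 1.7| = √(5810² + 1.7²) = 5810
|j5810 + 16.9| = √(5810² + 16.9²) = 5810
|j5810 + 4100| = √(5810² + 4100²) = 7111
|L(j5810)| = 18.7 × 5831 / (5810 × 5810 × 7111) = 4.5423e-07
20 log₁₀(4.5423e-07) = -126.85 dB
∠(j5810 + 490) = arctan(5810/490) = 85.18°
∠(j5810 + 1.7) = arctan(5810/1.7) = 89.98°
∠(j5810 + 16.9) = arctan(5810/16.9) = 89.83°
∠(j5810 + 4100) = arctan(5810/4100) = 54.79°
∠L(j5810) = 85.18° − (89.98° + 89.83° + 54.79°) = -149.43°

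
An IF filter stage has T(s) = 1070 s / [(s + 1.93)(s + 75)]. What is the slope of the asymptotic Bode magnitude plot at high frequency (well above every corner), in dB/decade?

With 1 zero and 2 poles, the high-frequency asymptotic slope is 20 × (1 − 2) = -20 dB/decade.

-20 dB/decade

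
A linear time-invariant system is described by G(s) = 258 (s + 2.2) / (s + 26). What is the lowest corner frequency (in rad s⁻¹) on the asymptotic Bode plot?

Break frequencies occur at each pole and zero magnitude: 2.2 rad s⁻¹, 26 rad s⁻¹.
The lowest is 2.2 rad s⁻¹.

2.2 rad s⁻¹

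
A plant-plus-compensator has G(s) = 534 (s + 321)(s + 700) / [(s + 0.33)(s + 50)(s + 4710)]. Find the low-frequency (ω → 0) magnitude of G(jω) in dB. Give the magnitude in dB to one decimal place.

63.8 dB

G(0) = 534 × 321 × 700 / (0.33 × 50 × 4710) = 1544
20 log₁₀(1544) = 63.77 dB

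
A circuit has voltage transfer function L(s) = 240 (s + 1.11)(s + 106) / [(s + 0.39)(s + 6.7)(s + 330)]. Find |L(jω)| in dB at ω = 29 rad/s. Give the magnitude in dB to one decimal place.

8.6 dB

|j29 + 1.11| = √(29² + 1.11²) = 29.02
|j29 + 106| = √(29² + 106²) = 109.9
|j29 + 0.39| = √(29² + 0.39²) = 29
|j29 + 6.7| = √(29² + 6.7²) = 29.76
|j29 + 330| = √(29² + 330²) = 331.3
|L(j29)| = 240 × 29.02 × 109.9 / (29 × 29.76 × 331.3) = 2.6767
20 log₁₀(2.6767) = 8.55 dB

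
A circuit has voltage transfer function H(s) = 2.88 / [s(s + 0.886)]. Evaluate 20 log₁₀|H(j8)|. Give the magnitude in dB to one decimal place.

-27.0 dB

|j8 + 0.886| = √(8² + 0.886²) = 8.049
|j8| = 8
|H(j8)| = 2.88 / (8.049 × 8) = 0.044727
20 log₁₀(0.044727) = -26.99 dB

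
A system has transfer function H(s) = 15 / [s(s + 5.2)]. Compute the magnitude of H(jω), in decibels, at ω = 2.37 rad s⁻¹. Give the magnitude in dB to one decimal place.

|j2.37 + 5.2| = √(2.37² + 5.2²) = 5.715
|j2.37| = 2.37
|H(j2.37)| = 15 / (5.715 × 2.37) = 1.1075
20 log₁₀(1.1075) = 0.89 dB

0.9 dB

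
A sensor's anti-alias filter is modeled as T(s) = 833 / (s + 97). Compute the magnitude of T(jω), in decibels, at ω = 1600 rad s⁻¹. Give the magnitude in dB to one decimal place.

-5.7 dB

|j1600 + 97| = √(1600² + 97²) = 1603
|T(j1600)| = 833 / 1603 = 0.51967
20 log₁₀(0.51967) = -5.69 dB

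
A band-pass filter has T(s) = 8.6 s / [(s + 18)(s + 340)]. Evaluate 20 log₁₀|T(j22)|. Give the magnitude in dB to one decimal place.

-34.2 dB

|j22| = 22
|j22 + 18| = √(22² + 18²) = 28.43
|j22 + 340| = √(22² + 340²) = 340.7
|T(j22)| = 8.6 × 22 / (28.43 × 340.7) = 0.019536
20 log₁₀(0.019536) = -34.18 dB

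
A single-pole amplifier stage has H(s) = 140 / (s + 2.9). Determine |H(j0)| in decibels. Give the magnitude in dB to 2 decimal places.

H(0) = 140 / 2.9 = 48.276
20 log₁₀(48.276) = 33.675 dB

33.67 dB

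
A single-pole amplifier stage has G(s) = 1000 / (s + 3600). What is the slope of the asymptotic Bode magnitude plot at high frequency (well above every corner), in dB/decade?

-20 dB/decade

With 0 zeros and 1 pole, the high-frequency asymptotic slope is 20 × (0 − 1) = -20 dB/decade.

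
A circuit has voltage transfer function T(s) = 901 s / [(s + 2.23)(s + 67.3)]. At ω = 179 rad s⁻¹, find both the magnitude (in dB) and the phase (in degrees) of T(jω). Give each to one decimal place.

|j179| = 179
|j179 + 2.23| = √(179² + 2.23²) = 179
|j179 + 67.3| = √(179² + 67.3²) = 191.2
|T(j179)| = 901 × 179 / (179 × 191.2) = 4.7111
20 log₁₀(4.7111) = 13.46 dB
∠(j179) = 90.00°
∠(j179 + 2.23) = arctan(179/2.23) = 89.29°
∠(j179 + 67.3) = arctan(179/67.3) = 69.39°
∠T(j179) = 90.00° − (89.29° + 69.39°) = -68.68°

|T| = 13.5 dB, ∠T = -68.7°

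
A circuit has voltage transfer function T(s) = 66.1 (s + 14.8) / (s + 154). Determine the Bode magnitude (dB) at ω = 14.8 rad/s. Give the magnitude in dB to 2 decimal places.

19.03 dB

|j14.8 + 14.8| = √(14.8² + 14.8²) = 20.93
|j14.8 + 154| = √(14.8² + 154²) = 154.7
|T(j14.8)| = 66.1 × 20.93 / 154.7 = 8.9425
20 log₁₀(8.9425) = 19.029 dB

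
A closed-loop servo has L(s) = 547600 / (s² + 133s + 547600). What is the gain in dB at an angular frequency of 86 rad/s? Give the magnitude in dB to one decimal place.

|(j86)² + 133(j86) + 547600| = |5.402e+05 + j11438| = 5.403e+05
|L(j86)| = 547600 / 5.403e+05 = 1.0135
20 log₁₀(1.0135) = 0.12 dB

0.1 dB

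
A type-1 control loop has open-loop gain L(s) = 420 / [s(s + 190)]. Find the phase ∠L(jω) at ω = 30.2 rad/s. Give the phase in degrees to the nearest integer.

-99 deg

∠(j30.2 + 190) = arctan(30.2/190) = 9.03°
∠(j30.2) = 90.00°
∠L(j30.2) = − (9.03° + 90.00°) = -99.03°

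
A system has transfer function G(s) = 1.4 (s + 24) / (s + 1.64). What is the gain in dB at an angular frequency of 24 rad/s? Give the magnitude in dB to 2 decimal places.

5.91 dB

|j24 + 24| = √(24² + 24²) = 33.94
|j24 + 1.64| = √(24² + 1.64²) = 24.06
|G(j24)| = 1.4 × 33.94 / 24.06 = 1.9753
20 log₁₀(1.9753) = 5.913 dB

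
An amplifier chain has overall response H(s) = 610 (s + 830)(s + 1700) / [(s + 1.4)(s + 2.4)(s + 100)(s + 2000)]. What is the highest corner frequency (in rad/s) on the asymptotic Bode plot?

Break frequencies occur at each pole and zero magnitude: 1.4 rad/s, 2.4 rad/s, 100 rad/s, 830 rad/s, 1700 rad/s, 2000 rad/s.
The highest is 2000 rad/s.

2000 rad/s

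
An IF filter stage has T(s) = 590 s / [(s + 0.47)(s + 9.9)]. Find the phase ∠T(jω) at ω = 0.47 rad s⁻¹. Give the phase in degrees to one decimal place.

∠(j0.47) = 90.00°
∠(j0.47 + 0.47) = arctan(0.47/0.47) = 45.00°
∠(j0.47 + 9.9) = arctan(0.47/9.9) = 2.72°
∠T(j0.47) = 90.00° − (45.00° + 2.72°) = 42.28°

42.3°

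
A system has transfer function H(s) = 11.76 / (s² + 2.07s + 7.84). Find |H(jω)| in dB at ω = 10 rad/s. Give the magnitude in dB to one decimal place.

|(j10)² + 2.07(j10) + 7.84| = |-92.16 + j20.7| = 94.46
|H(j10)| = 11.76 / 94.46 = 0.1245
20 log₁₀(0.1245) = -18.10 dB

-18.1 dB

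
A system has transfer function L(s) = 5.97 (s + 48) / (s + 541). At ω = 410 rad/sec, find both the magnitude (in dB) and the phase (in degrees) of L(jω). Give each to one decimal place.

|L| = 11.2 dB, ∠L = 46.2 deg

|j410 + 48| = √(410² + 48²) = 412.8
|j410 + 541| = √(410² + 541²) = 678.8
|L(j410)| = 5.97 × 412.8 / 678.8 = 3.6305
20 log₁₀(3.6305) = 11.20 dB
∠(j410 + 48) = arctan(410/48) = 83.32°
∠(j410 + 541) = arctan(410/541) = 37.16°
∠L(j410) = 83.32° − 37.16° = 46.17°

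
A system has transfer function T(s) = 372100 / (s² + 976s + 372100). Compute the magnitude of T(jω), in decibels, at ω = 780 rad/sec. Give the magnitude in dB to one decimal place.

|(j780)² + 976(j780) + 372100| = |-2.363e+05 + j7.6128e+05| = 7.971e+05
|T(j780)| = 372100 / 7.971e+05 = 0.46681
20 log₁₀(0.46681) = -6.62 dB

-6.6 dB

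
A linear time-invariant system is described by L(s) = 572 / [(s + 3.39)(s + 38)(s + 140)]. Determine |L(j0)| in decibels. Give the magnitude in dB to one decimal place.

-30.0 dB

L(0) = 572 / (3.39 × 38 × 140) = 0.031716
20 log₁₀(0.031716) = -29.97 dB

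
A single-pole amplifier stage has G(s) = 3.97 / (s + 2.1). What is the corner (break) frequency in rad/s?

2.1 rad/s

The single real pole at s = −2.1 gives a corner at ω = 2.1 rad/s.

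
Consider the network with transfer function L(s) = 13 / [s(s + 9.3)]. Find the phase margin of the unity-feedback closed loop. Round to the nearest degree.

82°

Gain crossover: |L(jω)| = 1 at ω ≈ 1.38 rad/sec.
∠L(j1.38) = −90° − arctan(1.38/9.3) ≈ -98.46°
PM = 180° + (-98.46°) = 81.54°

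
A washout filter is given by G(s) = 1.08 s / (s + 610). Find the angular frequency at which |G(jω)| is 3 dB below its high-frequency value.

610 rad s⁻¹

For a single-pole high-pass, the −3 dB point is at the pole: ω = 610 rad s⁻¹.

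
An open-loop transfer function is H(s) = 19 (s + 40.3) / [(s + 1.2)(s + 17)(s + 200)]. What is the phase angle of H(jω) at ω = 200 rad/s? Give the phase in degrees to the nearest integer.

∠(j200 + 40.3) = arctan(200/40.3) = 78.61°
∠(j200 + 1.2) = arctan(200/1.2) = 89.66°
∠(j200 + 17) = arctan(200/17) = 85.14°
∠(j200 + 200) = arctan(200/200) = 45.00°
∠H(j200) = 78.61° − (89.66° + 85.14° + 45.00°) = -141.19°

-141°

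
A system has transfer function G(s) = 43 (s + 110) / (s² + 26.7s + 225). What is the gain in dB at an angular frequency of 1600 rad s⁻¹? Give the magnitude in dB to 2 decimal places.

-31.39 dB

|j1600 + 110| = √(1600² + 110²) = 1604
|(j1600)² + 26.7(j1600) + 225| = |-2.5598e+06 + j42720| = 2.56e+06
|G(j1600)| = 43 × 1604 / 2.56e+06 = 0.026937
20 log₁₀(0.026937) = -31.393 dB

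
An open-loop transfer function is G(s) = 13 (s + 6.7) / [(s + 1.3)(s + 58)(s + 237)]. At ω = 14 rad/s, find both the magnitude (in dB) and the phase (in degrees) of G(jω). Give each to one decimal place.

|G| = -59.9 dB, ∠G = -37.2°

|j14 + 6.7| = √(14² + 6.7²) = 15.52
|j14 + 1.3| = √(14² + 1.3²) = 14.06
|j14 + 58| = √(14² + 58²) = 59.67
|j14 + 237| = √(14² + 237²) = 237.4
|G(j14)| = 13 × 15.52 / (14.06 × 59.67 × 237.4) = 0.001013
20 log₁₀(0.001013) = -59.89 dB
∠(j14 + 6.7) = arctan(14/6.7) = 64.43°
∠(j14 + 1.3) = arctan(14/1.3) = 84.69°
∠(j14 + 58) = arctan(14/58) = 13.57°
∠(j14 + 237) = arctan(14/237) = 3.38°
∠G(j14) = 64.43° − (84.69° + 13.57° + 3.38°) = -37.22°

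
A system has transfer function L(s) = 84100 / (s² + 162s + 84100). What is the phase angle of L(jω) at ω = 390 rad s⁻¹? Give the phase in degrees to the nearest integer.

∠[(j390)² + 162(j390) + 84100] = ∠[-68000 + j63180] = 137.10°
∠L(j390) = −137.10° = -137.10°

-137°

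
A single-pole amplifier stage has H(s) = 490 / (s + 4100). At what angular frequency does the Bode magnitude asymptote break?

The single real pole at s = −4100 gives a corner at ω = 4100 rad/s.

4100 rad/s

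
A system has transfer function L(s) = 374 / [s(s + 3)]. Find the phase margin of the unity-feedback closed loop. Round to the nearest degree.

Gain crossover: |L(jω)| = 1 at ω ≈ 19.2 rad/s.
∠L(j19.2) = −90° − arctan(19.2/3) ≈ -171.13°
PM = 180° + (-171.13°) = 8.87°

9 deg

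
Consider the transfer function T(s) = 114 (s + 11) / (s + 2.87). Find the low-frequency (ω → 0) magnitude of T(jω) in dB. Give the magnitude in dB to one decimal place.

T(0) = 114 × 11 / 2.87 = 436.93
20 log₁₀(436.93) = 52.81 dB

52.8 dB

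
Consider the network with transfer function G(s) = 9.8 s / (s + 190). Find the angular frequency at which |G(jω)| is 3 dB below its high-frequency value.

190 rad/s

For a single-pole high-pass, the −3 dB point is at the pole: ω = 190 rad/s.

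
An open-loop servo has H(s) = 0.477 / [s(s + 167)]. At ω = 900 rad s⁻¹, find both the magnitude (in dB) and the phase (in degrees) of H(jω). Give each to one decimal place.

|H| = -124.7 dB, ∠H = -169.5°

|j900 + 167| = √(900² + 167²) = 915.4
|j900| = 900
|H(j900)| = 0.477 / (915.4 × 900) = 5.7901e-07
20 log₁₀(5.7901e-07) = -124.75 dB
∠(j900 + 167) = arctan(900/167) = 79.49°
∠(j900) = 90.00°
∠H(j900) = − (79.49° + 90.00°) = -169.49°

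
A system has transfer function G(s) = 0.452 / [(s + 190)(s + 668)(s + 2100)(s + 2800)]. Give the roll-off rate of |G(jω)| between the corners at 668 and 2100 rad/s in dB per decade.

In this band the factors already past their corner are: pole at 190, pole at 668; net slope = -40 dB/decade.

-40 dB/decade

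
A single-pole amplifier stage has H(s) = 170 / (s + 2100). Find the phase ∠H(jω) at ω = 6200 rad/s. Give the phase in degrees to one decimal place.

-71.3 deg

∠(j6200 + 2100) = arctan(6200/2100) = 71.29°
∠H(j6200) = −71.29° = -71.29°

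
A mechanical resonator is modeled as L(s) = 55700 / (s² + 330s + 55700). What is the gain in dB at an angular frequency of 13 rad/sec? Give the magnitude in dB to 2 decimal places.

|(j13)² + 330(j13) + 55700| = |55531 + j4290| = 5.57e+04
|L(j13)| = 55700 / 5.57e+04 = 1.0001
20 log₁₀(1.0001) = 0.001 dB

0.00 dB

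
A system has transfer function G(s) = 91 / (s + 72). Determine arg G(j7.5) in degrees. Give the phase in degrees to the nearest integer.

∠(j7.5 + 72) = arctan(7.5/72) = 5.95°
∠G(j7.5) = −5.95° = -5.95°

-6°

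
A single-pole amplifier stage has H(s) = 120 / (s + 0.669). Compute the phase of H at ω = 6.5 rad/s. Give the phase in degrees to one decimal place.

-84.1°

∠(j6.5 + 0.669) = arctan(6.5/0.669) = 84.12°
∠H(j6.5) = −84.12° = -84.12°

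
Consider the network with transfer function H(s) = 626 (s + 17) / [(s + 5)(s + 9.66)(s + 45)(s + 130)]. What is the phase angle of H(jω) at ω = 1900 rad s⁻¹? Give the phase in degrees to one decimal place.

-264.8 deg

∠(j1900 + 17) = arctan(1900/17) = 89.49°
∠(j1900 + 5) = arctan(1900/5) = 89.85°
∠(j1900 + 9.66) = arctan(1900/9.66) = 89.71°
∠(j1900 + 45) = arctan(1900/45) = 88.64°
∠(j1900 + 130) = arctan(1900/130) = 86.09°
∠H(j1900) = 89.49° − (89.85° + 89.71° + 88.64° + 86.09°) = -264.80°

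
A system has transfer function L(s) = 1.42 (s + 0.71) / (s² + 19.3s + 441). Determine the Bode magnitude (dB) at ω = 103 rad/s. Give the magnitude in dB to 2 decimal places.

-37.00 dB

|j103 + 0.71| = √(103² + 0.71²) = 103
|(j103)² + 19.3(j103) + 441| = |-10168 + j1987.9| = 1.036e+04
|L(j103)| = 1.42 × 103 / 1.036e+04 = 0.014117
20 log₁₀(0.014117) = -37.005 dB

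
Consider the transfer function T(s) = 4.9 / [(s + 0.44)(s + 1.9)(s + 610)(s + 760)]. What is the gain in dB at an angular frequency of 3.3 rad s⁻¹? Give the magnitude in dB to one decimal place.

|j3.3 + 0.44| = √(3.3² + 0.44²) = 3.329
|j3.3 + 1.9| = √(3.3² + 1.9²) = 3.808
|j3.3 + 610| = √(3.3² + 610²) = 610
|j3.3 + 760| = √(3.3² + 760²) = 760
|T(j3.3)| = 4.9 / (3.329 × 3.808 × 610 × 760) = 8.3372e-07
20 log₁₀(8.3372e-07) = -121.58 dB

-121.6 dB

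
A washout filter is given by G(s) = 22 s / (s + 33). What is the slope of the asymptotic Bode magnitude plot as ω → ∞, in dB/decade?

With 1 zero and 1 pole, the high-frequency asymptotic slope is 20 × (1 − 1) = 0 dB/decade.

0 dB/decade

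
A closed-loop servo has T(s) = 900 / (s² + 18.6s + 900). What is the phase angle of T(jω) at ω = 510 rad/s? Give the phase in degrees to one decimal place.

-177.9°

∠[(j510)² + 18.6(j510) + 900] = ∠[-2.592e+05 + j9486] = 177.90°
∠T(j510) = −177.90° = -177.90°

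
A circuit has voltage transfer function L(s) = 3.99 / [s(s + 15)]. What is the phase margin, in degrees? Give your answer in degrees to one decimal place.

89.0°

Gain crossover: |L(jω)| = 1 at ω ≈ 0.266 rad/sec.
∠L(j0.266) = −90° − arctan(0.266/15) ≈ -91.02°
PM = 180° + (-91.02°) = 88.98°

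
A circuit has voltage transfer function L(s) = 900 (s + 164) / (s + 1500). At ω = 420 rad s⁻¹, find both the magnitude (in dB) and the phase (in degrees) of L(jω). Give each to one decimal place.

|L| = 48.3 dB, ∠L = 53.0°

|j420 + 164| = √(420² + 164²) = 450.9
|j420 + 1500| = √(420² + 1500²) = 1558
|L(j420)| = 900 × 450.9 / 1558 = 260.51
20 log₁₀(260.51) = 48.32 dB
∠(j420 + 164) = arctan(420/164) = 68.67°
∠(j420 + 1500) = arctan(420/1500) = 15.64°
∠L(j420) = 68.67° − 15.64° = 53.03°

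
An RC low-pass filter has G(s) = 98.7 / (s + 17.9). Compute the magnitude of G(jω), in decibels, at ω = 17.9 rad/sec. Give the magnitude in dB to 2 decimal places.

|j17.9 + 17.9| = √(17.9² + 17.9²) = 25.31
|G(j17.9)| = 98.7 / 25.31 = 3.899
20 log₁₀(3.899) = 11.819 dB

11.82 dB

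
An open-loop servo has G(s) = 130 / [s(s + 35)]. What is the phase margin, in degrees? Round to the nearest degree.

Gain crossover: |G(jω)| = 1 at ω ≈ 3.69 rad/sec.
∠G(j3.69) = −90° − arctan(3.69/35) ≈ -96.02°
PM = 180° + (-96.02°) = 83.98°

84°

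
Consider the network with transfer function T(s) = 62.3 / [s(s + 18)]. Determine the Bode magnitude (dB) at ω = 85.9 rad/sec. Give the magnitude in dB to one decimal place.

|j85.9 + 18| = √(85.9² + 18²) = 87.77
|j85.9| = 85.9
|T(j85.9)| = 62.3 / (87.77 × 85.9) = 0.0082636
20 log₁₀(0.0082636) = -41.66 dB

-41.7 dB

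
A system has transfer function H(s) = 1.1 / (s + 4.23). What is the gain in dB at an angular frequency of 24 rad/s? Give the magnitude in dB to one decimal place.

|j24 + 4.23| = √(24² + 4.23²) = 24.37
|H(j24)| = 1.1 / 24.37 = 0.045138
20 log₁₀(0.045138) = -26.91 dB

-26.9 dB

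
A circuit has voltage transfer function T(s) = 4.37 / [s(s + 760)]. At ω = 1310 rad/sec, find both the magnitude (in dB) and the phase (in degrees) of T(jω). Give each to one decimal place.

|T| = -113.1 dB, ∠T = -149.9°

|j1310 + 760| = √(1310² + 760²) = 1514
|j1310| = 1310
|T(j1310)| = 4.37 / (1514 × 1310) = 2.2026e-06
20 log₁₀(2.2026e-06) = -113.14 dB
∠(j1310 + 760) = arctan(1310/760) = 59.88°
∠(j1310) = 90.00°
∠T(j1310) = − (59.88° + 90.00°) = -149.88°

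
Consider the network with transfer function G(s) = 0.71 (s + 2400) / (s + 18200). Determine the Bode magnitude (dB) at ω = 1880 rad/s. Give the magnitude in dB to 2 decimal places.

-18.54 dB

|j1880 + 2400| = √(1880² + 2400²) = 3049
|j1880 + 18200| = √(1880² + 18200²) = 1.83e+04
|G(j1880)| = 0.71 × 3049 / 1.83e+04 = 0.1183
20 log₁₀(0.1183) = -18.540 dB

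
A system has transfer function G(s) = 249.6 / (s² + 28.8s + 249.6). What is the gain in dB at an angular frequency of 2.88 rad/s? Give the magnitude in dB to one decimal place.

-0.2 dB

|(j2.88)² + 28.8(j2.88) + 249.6| = |241.31 + j82.944| = 255.2
|G(j2.88)| = 249.6 / 255.2 = 0.9782
20 log₁₀(0.9782) = -0.19 dB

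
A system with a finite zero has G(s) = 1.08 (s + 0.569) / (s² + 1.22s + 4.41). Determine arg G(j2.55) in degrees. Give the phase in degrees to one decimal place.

∠(j2.55 + 0.569) = arctan(2.55/0.569) = 77.42°
∠[(j2.55)² + 1.22(j2.55) + 4.41] = ∠[-2.0925 + j3.111] = 123.93°
∠G(j2.55) = 77.42° − 123.93° = -46.50°

-46.5°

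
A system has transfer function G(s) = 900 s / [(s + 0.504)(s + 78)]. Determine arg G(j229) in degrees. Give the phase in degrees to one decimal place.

-71.1°

∠(j229) = 90.00°
∠(j229 + 0.504) = arctan(229/0.504) = 89.87°
∠(j229 + 78) = arctan(229/78) = 71.19°
∠G(j229) = 90.00° − (89.87° + 71.19°) = -71.06°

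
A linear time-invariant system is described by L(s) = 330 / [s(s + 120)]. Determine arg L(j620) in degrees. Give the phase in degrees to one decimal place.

∠(j620 + 120) = arctan(620/120) = 79.05°
∠(j620) = 90.00°
∠L(j620) = − (79.05° + 90.00°) = -169.05°

-169.0°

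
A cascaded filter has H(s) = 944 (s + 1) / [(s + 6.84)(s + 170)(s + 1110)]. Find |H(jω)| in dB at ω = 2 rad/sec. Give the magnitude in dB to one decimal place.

-56.1 dB

|j2 + 1| = √(2² + 1²) = 2.236
|j2 + 6.84| = √(2² + 6.84²) = 7.126
|j2 + 170| = √(2² + 170²) = 170
|j2 + 1110| = √(2² + 1110²) = 1110
|H(j2)| = 944 × 2.236 / (7.126 × 170 × 1110) = 0.0015696
20 log₁₀(0.0015696) = -56.08 dB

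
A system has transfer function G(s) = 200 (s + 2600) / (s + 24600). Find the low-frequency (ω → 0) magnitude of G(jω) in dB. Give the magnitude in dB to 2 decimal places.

26.50 dB

G(0) = 200 × 2600 / 24600 = 21.138
20 log₁₀(21.138) = 26.501 dB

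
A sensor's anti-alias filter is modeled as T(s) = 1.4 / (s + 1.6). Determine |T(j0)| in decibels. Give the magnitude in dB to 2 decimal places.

T(0) = 1.4 / 1.6 = 0.875
20 log₁₀(0.875) = -1.160 dB

-1.16 dB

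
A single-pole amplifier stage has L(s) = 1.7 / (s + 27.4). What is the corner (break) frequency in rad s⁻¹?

The single real pole at s = −27.4 gives a corner at ω = 27.4 rad s⁻¹.

27.4 rad s⁻¹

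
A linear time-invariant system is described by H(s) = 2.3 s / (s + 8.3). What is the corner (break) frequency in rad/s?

8.3 rad/s

The single real pole at s = −8.3 gives a corner at ω = 8.3 rad/s.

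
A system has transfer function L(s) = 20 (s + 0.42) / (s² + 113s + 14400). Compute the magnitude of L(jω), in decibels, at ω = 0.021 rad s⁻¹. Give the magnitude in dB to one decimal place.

|j0.021 + 0.42| = √(0.021² + 0.42²) = 0.4205
|(j0.021)² + 113(j0.021) + 14400| = |14400 + j2.373| = 1.44e+04
|L(j0.021)| = 20 × 0.4205 / 1.44e+04 = 0.00058406
20 log₁₀(0.00058406) = -64.67 dB

-64.7 dB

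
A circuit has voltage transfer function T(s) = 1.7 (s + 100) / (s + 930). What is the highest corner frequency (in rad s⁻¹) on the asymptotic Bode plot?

Break frequencies occur at each pole and zero magnitude: 100 rad s⁻¹, 930 rad s⁻¹.
The highest is 930 rad s⁻¹.

930 rad s⁻¹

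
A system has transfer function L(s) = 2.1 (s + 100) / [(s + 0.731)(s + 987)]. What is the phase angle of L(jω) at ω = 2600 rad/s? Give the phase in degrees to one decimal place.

∠(j2600 + 100) = arctan(2600/100) = 87.80°
∠(j2600 + 0.731) = arctan(2600/0.731) = 89.98°
∠(j2600 + 987) = arctan(2600/987) = 69.21°
∠L(j2600) = 87.80° − (89.98° + 69.21°) = -71.40°

-71.4°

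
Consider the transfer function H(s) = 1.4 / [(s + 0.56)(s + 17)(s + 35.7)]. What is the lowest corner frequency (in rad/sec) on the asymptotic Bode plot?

0.56 rad/sec

Break frequencies occur at each pole and zero magnitude: 0.56 rad/sec, 17 rad/sec, 35.7 rad/sec.
The lowest is 0.56 rad/sec.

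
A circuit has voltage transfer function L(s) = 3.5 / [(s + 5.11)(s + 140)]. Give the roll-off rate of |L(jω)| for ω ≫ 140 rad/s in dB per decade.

With 0 zeros and 2 poles, the high-frequency asymptotic slope is 20 × (0 − 2) = -40 dB/decade.

-40 dB/decade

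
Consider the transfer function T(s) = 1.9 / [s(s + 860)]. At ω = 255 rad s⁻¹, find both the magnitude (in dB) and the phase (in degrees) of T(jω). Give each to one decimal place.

|j255 + 860| = √(255² + 860²) = 897
|j255| = 255
|T(j255)| = 1.9 / (897 × 255) = 8.3065e-06
20 log₁₀(8.3065e-06) = -101.61 dB
∠(j255 + 860) = arctan(255/860) = 16.52°
∠(j255) = 90.00°
∠T(j255) = − (16.52° + 90.00°) = -106.52°

|T| = -101.6 dB, ∠T = -106.5°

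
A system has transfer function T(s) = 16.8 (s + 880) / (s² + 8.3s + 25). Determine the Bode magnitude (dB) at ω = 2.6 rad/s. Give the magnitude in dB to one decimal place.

|j2.6 + 880| = √(2.6² + 880²) = 880
|(j2.6)² + 8.3(j2.6) + 25| = |18.24 + j21.58| = 28.26
|T(j2.6)| = 16.8 × 880 / 28.26 = 523.22
20 log₁₀(523.22) = 54.37 dB

54.4 dB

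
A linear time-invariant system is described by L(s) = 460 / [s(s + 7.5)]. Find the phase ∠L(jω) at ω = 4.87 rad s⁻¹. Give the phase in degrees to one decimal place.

∠(j4.87 + 7.5) = arctan(4.87/7.5) = 33.00°
∠(j4.87) = 90.00°
∠L(j4.87) = − (33.00° + 90.00°) = -123.00°

-123.0°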